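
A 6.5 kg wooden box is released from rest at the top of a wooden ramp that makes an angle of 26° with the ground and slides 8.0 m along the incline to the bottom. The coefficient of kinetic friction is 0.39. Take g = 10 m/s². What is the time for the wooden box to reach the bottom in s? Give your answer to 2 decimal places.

4.27 s

The weight component along the incline is mg sin 26° = 28.494 N and the normal force is N = mg cos 26° = 58.422 N.
Friction up the slope is f = μN = 0.39 × 58.422 = 22.785 N, so the net downslope force is 28.494 − 22.785 = 5.709 N and a = 5.709 / 6.5 = 0.8783 m/s².
Starting from rest, L = ½at², so t = √(2L/a) = √(2 × 8.0 / 0.8783) = 4.2681 s.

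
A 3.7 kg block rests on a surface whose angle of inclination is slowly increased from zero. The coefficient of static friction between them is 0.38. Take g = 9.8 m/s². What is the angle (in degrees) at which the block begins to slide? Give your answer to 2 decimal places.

20.81°

At the threshold of sliding, static friction is at its maximum μ_s N and exactly balances the weight component along the incline: mg sin θ = μ_s mg cos θ.
Hence tan θ = μ_s = 0.38, so θ = arctan(0.38) = 20.8068°.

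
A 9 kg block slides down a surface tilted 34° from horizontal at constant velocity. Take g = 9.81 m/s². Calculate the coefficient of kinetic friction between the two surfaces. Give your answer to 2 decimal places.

0.67

At constant velocity the net force along the incline is zero: mg sin 34° = μ mg cos 34°.
So μ = tan 34° = 0.5592 / 0.8290 = 0.6745.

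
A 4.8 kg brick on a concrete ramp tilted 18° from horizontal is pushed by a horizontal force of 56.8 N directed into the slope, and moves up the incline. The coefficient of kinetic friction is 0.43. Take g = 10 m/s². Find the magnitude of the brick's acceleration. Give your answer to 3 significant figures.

The horizontal push has components F cos 18° = 56.8 × 0.9511 = 54.022 N up the incline and F sin 18° = 56.8 × 0.3090 = 17.551 N pressing into the surface.
The normal force is therefore N = mg cos 18° + F sin 18° = 45.653 + 17.551 = 63.204 N, and kinetic friction down the slope is μN = 0.43 × 63.204 = 27.178 N.
Along the incline: F cos 18° − mg sin 18° − μN = ma, so 54.022 − 14.832 − 27.178 = 4.8 a, giving a = 2.5025 m/s².

2.50 m/s²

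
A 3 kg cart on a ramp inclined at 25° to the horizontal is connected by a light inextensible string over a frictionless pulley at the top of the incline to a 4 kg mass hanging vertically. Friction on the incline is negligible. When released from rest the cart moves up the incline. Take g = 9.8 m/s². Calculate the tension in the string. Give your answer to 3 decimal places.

For the cart on the incline: the weight component along the slope is m₁g sin 25° = 3 × 9.8 × 0.4226 = 12.424 N and the normal force is N = m₁g cos 25° = 26.645 N.
Newton's second law for the cart (up-slope positive): T − 12.424 = 3 a. For the hanging mass (downward positive): 4 × 9.8 − T = 4 a.
Adding the two equations eliminates T: 26.776 = 7 a, so a = 3.8251 m/s².
Then from the hanging mass's equation, T = 4 × (9.8 − 3.8251) = 23.900 N.

23.900 N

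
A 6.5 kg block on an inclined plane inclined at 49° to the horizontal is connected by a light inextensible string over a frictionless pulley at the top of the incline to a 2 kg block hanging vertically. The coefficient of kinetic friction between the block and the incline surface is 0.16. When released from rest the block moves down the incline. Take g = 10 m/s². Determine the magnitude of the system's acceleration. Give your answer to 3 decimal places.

For the block on the incline: the weight component along the slope is m₁g sin 49° = 6.5 × 10 × 0.7547 = 49.056 N and the normal force is N = m₁g cos 49° = 42.644 N.
Kinetic friction opposes the block's motion down the incline: f = μN = 0.16 × 42.644 = 6.823 N acting up the slope.
Newton's second law for the block (down-slope positive): 49.056 − 6.823 − T = 6.5 a. For the hanging block (upward positive): T − 2 × 10 = 2 a.
Adding the two equations eliminates T: 22.233 = 8.5 a, so a = 2.6156 m/s².

2.616 m/s²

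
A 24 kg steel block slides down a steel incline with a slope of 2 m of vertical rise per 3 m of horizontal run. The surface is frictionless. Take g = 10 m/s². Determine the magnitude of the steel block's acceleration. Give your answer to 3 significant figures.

Resolving the weight along the incline: the component pulling the steel block down the slope is mg sin 33.69° = 24 × 10 × 0.5547 = 133.128 N, and the normal force is N = mg cos 33.69° = 24 × 10 × 0.8321 = 199.704 N.
With no friction the net force along the incline is 133.128 N, so a = g sin 33.69° = 133.128 / 24 = 5.5470 m/s².

5.55 m/s²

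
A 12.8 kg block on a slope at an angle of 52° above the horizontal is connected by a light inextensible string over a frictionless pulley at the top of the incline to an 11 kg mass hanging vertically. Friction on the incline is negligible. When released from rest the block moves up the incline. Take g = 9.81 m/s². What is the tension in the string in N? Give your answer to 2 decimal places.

For the block on the incline: the weight component along the slope is m₁g sin 52° = 12.8 × 9.81 × 0.7880 = 98.948 N and the normal force is N = m₁g cos 52° = 77.307 N.
Newton's second law for the block (up-slope positive): T − 98.948 = 12.8 a. For the hanging mass (downward positive): 11 × 9.81 − T = 11 a.
Adding the two equations eliminates T: 8.962 = 23.8 a, so a = 0.3766 m/s².
Then from the hanging mass's equation, T = 11 × (9.81 − 0.3766) = 103.767 N.

103.77 N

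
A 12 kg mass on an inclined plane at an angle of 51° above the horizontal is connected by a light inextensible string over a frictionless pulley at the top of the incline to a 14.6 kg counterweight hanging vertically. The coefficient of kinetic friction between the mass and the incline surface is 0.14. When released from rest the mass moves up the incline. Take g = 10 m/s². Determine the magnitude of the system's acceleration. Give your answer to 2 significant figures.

For the mass on the incline: the weight component along the slope is m₁g sin 51° = 12 × 10 × 0.7771 = 93.252 N and the normal force is N = m₁g cos 51° = 75.518 N.
Kinetic friction opposes the mass's motion up the incline: f = μN = 0.14 × 75.518 = 10.573 N acting down the slope.
Newton's second law for the mass (up-slope positive): T − 93.252 − 10.573 = 12 a. For the hanging counterweight (downward positive): 14.6 × 10 − T = 14.6 a.
Adding the two equations eliminates T: 42.175 = 26.6 a, so a = 1.5855 m/s².

1.6 m/s²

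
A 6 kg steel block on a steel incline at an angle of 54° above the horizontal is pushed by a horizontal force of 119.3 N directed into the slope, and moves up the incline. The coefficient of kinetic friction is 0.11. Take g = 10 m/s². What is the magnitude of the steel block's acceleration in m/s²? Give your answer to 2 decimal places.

1.18 m/s²

The horizontal push has components F cos 54° = 119.3 × 0.5878 = 70.125 N up the incline and F sin 54° = 119.3 × 0.8090 = 96.514 N pressing into the surface.
The normal force is therefore N = mg cos 54° + F sin 54° = 35.268 + 96.514 = 131.782 N, and kinetic friction down the slope is μN = 0.11 × 131.782 = 14.496 N.
Along the incline: F cos 54° − mg sin 54° − μN = ma, so 70.125 − 48.540 − 14.496 = 6 a, giving a = 1.1815 m/s².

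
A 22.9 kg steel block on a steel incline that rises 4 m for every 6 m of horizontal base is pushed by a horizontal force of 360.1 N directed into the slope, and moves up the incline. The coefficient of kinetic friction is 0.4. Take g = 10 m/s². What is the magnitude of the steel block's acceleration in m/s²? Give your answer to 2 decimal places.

0.72 m/s²

The horizontal push has components F cos 33.69° = 360.1 × 0.8321 = 299.639 N up the incline and F sin 33.69° = 360.1 × 0.5547 = 199.747 N pressing into the surface.
The normal force is therefore N = mg cos 33.69° + F sin 33.69° = 190.551 + 199.747 = 390.298 N, and kinetic friction down the slope is μN = 0.4 × 390.298 = 156.119 N.
Along the incline: F cos 33.69° − mg sin 33.69° − μN = ma, so 299.639 − 127.026 − 156.119 = 22.9 a, giving a = 0.7203 m/s².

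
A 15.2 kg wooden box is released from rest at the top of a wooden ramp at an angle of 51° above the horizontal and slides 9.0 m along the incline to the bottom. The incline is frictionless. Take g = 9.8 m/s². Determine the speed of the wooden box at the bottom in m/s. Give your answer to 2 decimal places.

11.71 m/s

The weight component along the incline is mg sin 51° = 115.764 N and the normal force is N = mg cos 51° = 93.744 N.
With no friction, a = g sin 51° = 7.6160 m/s².
Starting from rest over a distance of 9.0 m, v² = 2aL = 2 × 7.6160 × 9.0 = 137.0880, so v = 11.7085 m/s.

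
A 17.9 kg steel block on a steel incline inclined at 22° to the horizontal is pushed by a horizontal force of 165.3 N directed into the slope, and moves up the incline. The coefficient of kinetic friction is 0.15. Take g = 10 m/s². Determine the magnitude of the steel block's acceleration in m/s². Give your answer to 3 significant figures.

2.91 m/s²

The horizontal push has components F cos 22° = 165.3 × 0.9272 = 153.266 N up the incline and F sin 22° = 165.3 × 0.3746 = 61.921 N pressing into the surface.
The normal force is therefore N = mg cos 22° + F sin 22° = 165.969 + 61.921 = 227.890 N, and kinetic friction down the slope is μN = 0.15 × 227.890 = 34.183 N.
Along the incline: F cos 22° − mg sin 22° − μN = ma, so 153.266 − 67.053 − 34.183 = 17.9 a, giving a = 2.9067 m/s².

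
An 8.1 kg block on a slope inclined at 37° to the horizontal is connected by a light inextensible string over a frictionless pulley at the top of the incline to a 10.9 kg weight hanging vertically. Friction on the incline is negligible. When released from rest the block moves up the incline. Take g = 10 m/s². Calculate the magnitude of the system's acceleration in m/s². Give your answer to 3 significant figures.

For the block on the incline: the weight component along the slope is m₁g sin 37° = 8.1 × 10 × 0.6018 = 48.746 N and the normal force is N = m₁g cos 37° = 64.689 N.
Newton's second law for the block (up-slope positive): T − 48.746 = 8.1 a. For the hanging weight (downward positive): 10.9 × 10 − T = 10.9 a.
Adding the two equations eliminates T: 60.254 = 19 a, so a = 3.1713 m/s².

3.17 m/s²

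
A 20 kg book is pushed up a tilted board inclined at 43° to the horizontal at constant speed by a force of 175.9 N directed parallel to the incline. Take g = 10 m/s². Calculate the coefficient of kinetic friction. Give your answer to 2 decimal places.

At constant speed ΣF = 0 along the incline. The applied 175.9 N acts up the slope; the weight component mg sin 43° = 136.400 N and kinetic friction μN both act down the slope.
So 175.9 = 136.400 + μ × 146.271, giving μ = (175.9 − 136.400) / 146.271 = 0.2700.

0.27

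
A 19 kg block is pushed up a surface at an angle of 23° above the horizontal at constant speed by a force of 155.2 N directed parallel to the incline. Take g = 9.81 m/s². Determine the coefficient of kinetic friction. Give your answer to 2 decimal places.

At constant speed ΣF = 0 along the incline. The applied 155.2 N acts up the slope; the weight component mg sin 23° = 72.828 N and kinetic friction μN both act down the slope.
So 155.2 = 72.828 + μ × 171.573, giving μ = (155.2 − 72.828) / 171.573 = 0.4801.

0.48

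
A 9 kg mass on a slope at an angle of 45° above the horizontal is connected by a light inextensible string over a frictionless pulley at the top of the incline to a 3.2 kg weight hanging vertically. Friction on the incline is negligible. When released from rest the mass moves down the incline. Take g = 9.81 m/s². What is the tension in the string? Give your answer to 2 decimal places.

For the mass on the incline: the weight component along the slope is m₁g sin 45° = 9 × 9.81 × 0.7071 = 62.430 N and the normal force is N = m₁g cos 45° = 62.430 N.
Newton's second law for the mass (down-slope positive): 62.430 − T = 9 a. For the hanging weight (upward positive): T − 3.2 × 9.81 = 3.2 a.
Adding the two equations eliminates T: 31.038 = 12.2 a, so a = 2.5441 m/s².
Then from the hanging weight's equation, T = 3.2 × (9.81 + 2.5441) = 39.533 N.

39.53 N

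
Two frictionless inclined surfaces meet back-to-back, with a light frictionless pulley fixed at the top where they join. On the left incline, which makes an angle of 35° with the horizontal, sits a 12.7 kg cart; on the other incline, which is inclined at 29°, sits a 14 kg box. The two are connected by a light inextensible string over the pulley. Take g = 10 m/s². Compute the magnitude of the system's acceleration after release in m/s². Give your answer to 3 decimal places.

0.186 m/s²

Resolve each weight along its own incline: the 12.7 kg mass has component 12.7 × 10 × sin 35° = 72.844 N down its slope, and the 14 kg mass has 14 × 10 × sin 29° = 67.873 N down its slope.
The 12.7 kg side's 72.844 N exceeds the other side's 67.873 N, so that mass slides down and the 14 kg mass slides up. Taking that direction as positive, Newton's second law for the whole system gives 72.844 − 67.873 = (12.7 + 14) a, so a = 4.971 / 26.7 = 0.1862 m/s².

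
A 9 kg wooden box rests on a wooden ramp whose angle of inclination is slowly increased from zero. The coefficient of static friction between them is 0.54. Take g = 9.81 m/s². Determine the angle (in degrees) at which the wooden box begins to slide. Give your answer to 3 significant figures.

28.4°

At the threshold of sliding, static friction is at its maximum μ_s N and exactly balances the weight component along the incline: mg sin θ = μ_s mg cos θ.
Hence tan θ = μ_s = 0.54, so θ = arctan(0.54) = 28.3690°.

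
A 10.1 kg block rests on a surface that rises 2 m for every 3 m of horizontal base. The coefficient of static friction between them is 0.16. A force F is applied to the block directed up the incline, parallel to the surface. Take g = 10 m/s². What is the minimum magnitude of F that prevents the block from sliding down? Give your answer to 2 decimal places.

The normal force is N = mg cos 33.69° = 84.037 N. With F at its minimum the block is on the verge of sliding down, so static friction is at its maximum μ_s N = 0.16 × 84.037 = 13.446 N and acts up the slope.
Equilibrium along the incline: F + μ_s N = mg sin 33.69°, so F = 56.025 − 13.446 = 42.579 N.

42.58 N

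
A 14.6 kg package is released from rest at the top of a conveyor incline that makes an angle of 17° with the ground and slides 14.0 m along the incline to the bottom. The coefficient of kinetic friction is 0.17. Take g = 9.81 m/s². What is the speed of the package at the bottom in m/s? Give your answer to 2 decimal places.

The weight component along the incline is mg sin 17° = 41.875 N and the normal force is N = mg cos 17° = 136.968 N.
Friction up the slope is f = μN = 0.17 × 136.968 = 23.285 N, so the net downslope force is 41.875 − 23.285 = 18.590 N and a = 18.590 / 14.6 = 1.2733 m/s².
Starting from rest over a distance of 14.0 m, v² = 2aL = 2 × 1.2733 × 14.0 = 35.6524, so v = 5.9710 m/s.

5.97 m/s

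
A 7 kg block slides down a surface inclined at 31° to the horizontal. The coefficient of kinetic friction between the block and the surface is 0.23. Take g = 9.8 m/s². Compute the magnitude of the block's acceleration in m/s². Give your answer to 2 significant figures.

Resolving the weight along the incline: the component pulling the block down the slope is mg sin 31° = 7 × 9.8 × 0.5150 = 35.329 N, and the normal force is N = mg cos 31° = 7 × 9.8 × 0.8572 = 58.804 N.
Kinetic friction acts up the slope with magnitude f = μN = 0.23 × 58.804 = 13.525 N.
Net force along the incline is 35.329 − 13.525 = 21.804 N, so a = 21.804 / 7 = 3.1149 m/s².

3.1 m/s²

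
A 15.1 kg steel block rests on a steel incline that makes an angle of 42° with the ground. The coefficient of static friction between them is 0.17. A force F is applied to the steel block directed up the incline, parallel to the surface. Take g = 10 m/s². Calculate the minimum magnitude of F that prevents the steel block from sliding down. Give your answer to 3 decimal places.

The normal force is N = mg cos 42° = 112.215 N. With F at its minimum the steel block is on the verge of sliding down, so static friction is at its maximum μ_s N = 0.17 × 112.215 = 19.077 N and acts up the slope.
Equilibrium along the incline: F + μ_s N = mg sin 42°, so F = 101.039 − 19.077 = 81.962 N.

81.962 N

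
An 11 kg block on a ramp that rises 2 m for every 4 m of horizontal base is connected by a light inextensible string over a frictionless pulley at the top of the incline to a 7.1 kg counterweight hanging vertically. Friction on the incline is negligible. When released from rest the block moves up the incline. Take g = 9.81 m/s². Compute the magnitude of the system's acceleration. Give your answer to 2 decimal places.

For the block on the incline: the weight component along the slope is m₁g sin 26.57° = 11 × 9.81 × 0.4472 = 48.257 N and the normal force is N = m₁g cos 26.57° = 96.518 N.
Newton's second law for the block (up-slope positive): T − 48.257 = 11 a. For the hanging counterweight (downward positive): 7.1 × 9.81 − T = 7.1 a.
Adding the two equations eliminates T: 21.394 = 18.1 a, so a = 1.1820 m/s².

1.18 m/s²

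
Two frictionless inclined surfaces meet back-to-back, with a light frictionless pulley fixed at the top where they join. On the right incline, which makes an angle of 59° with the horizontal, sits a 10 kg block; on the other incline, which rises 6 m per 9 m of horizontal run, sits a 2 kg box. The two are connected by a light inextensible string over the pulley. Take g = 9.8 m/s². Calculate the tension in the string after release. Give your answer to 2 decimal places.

23.06 N

Resolve each weight along its own incline: the 10 kg mass has component 10 × 9.8 × sin 59° = 84.002 N down its slope, and the 2 kg mass has 2 × 9.8 × sin 33.69° = 10.872 N down its slope.
The 10 kg side's 84.002 N exceeds the other side's 10.872 N, so that mass slides down and the 2 kg mass slides up. Taking that direction as positive, Newton's second law for the whole system gives 84.002 − 10.872 = (10 + 2) a, so a = 73.130 / 12 = 6.0942 m/s².
For the 2 kg mass (up-slope positive): T − 10.872 = 2 × 6.0942, so T = 23.060 N.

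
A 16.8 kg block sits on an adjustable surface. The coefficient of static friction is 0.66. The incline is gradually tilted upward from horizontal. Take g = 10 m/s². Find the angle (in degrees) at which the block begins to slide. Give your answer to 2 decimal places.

33.42°

At the threshold of sliding, static friction is at its maximum μ_s N and exactly balances the weight component along the incline: mg sin θ = μ_s mg cos θ.
Hence tan θ = μ_s = 0.66, so θ = arctan(0.66) = 33.4248°.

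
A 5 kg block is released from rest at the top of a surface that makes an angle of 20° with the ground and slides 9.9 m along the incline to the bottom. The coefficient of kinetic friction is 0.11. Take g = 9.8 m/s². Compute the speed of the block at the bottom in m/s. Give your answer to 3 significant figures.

6.81 m/s

The weight component along the incline is mg sin 20° = 16.759 N and the normal force is N = mg cos 20° = 46.045 N.
Friction up the slope is f = μN = 0.11 × 46.045 = 5.065 N, so the net downslope force is 16.759 − 5.065 = 11.694 N and a = 11.694 / 5 = 2.3388 m/s².
Starting from rest over a distance of 9.9 m, v² = 2aL = 2 × 2.3388 × 9.9 = 46.3082, so v = 6.8050 m/s.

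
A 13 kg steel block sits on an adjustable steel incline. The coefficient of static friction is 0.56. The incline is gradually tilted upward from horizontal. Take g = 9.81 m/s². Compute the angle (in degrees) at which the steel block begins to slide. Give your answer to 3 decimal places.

29.249°

At the threshold of sliding, static friction is at its maximum μ_s N and exactly balances the weight component along the incline: mg sin θ = μ_s mg cos θ.
Hence tan θ = μ_s = 0.56, so θ = arctan(0.56) = 29.2488°.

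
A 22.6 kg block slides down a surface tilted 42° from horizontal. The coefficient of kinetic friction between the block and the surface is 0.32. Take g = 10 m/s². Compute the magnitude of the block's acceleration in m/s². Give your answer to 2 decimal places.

Resolving the weight along the incline: the component pulling the block down the slope is mg sin 42° = 22.6 × 10 × 0.6691 = 151.217 N, and the normal force is N = mg cos 42° = 22.6 × 10 × 0.7431 = 167.941 N.
Kinetic friction acts up the slope with magnitude f = μN = 0.32 × 167.941 = 53.741 N.
Net force along the incline is 151.217 − 53.741 = 97.476 N, so a = 97.476 / 22.6 = 4.3131 m/s².

4.31 m/s²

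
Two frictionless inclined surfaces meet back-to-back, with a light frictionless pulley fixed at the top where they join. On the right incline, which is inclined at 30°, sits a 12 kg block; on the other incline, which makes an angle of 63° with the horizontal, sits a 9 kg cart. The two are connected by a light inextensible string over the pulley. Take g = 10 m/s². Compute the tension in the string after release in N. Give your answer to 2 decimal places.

71.54 N

Resolve each weight along its own incline: the 12 kg mass has component 12 × 10 × sin 30° = 60.000 N down its slope, and the 9 kg mass has 9 × 10 × sin 63° = 80.191 N down its slope.
The 9 kg side's 80.191 N exceeds the other side's 60.000 N, so that mass slides down and the 12 kg mass slides up. Taking that direction as positive, Newton's second law for the whole system gives 80.191 − 60.000 = (12 + 9) a, so a = 20.191 / 21 = 0.9615 m/s².
For the 12 kg mass (up-slope positive): T − 60.000 = 12 × 0.9615, so T = 71.538 N.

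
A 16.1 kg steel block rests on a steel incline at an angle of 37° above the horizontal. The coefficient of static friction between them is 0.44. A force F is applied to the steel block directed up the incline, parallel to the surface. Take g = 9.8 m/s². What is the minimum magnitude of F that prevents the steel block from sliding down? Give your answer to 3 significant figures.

The normal force is N = mg cos 37° = 126.009 N. With F at its minimum the steel block is on the verge of sliding down, so static friction is at its maximum μ_s N = 0.44 × 126.009 = 55.444 N and acts up the slope.
Equilibrium along the incline: F + μ_s N = mg sin 37°, so F = 94.954 − 55.444 = 39.510 N.

39.5 N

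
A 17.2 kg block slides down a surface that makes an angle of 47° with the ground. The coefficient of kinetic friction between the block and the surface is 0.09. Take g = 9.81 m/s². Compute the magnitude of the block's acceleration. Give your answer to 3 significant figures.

Resolving the weight along the incline: the component pulling the block down the slope is mg sin 47° = 17.2 × 9.81 × 0.7314 = 123.411 N, and the normal force is N = mg cos 47° = 17.2 × 9.81 × 0.6820 = 115.075 N.
Kinetic friction acts up the slope with magnitude f = μN = 0.09 × 115.075 = 10.357 N.
Net force along the incline is 123.411 − 10.357 = 113.054 N, so a = 113.054 / 17.2 = 6.5729 m/s².

6.57 m/s²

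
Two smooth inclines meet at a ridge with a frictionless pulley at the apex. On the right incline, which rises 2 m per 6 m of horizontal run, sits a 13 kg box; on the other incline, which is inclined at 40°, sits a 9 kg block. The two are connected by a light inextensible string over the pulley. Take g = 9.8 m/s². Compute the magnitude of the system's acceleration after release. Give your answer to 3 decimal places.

0.746 m/s²

Resolve each weight along its own incline: the 13 kg mass has component 13 × 9.8 × sin 18.43° = 40.287 N down its slope, and the 9 kg mass has 9 × 9.8 × sin 40° = 56.694 N down its slope.
The 9 kg side's 56.694 N exceeds the other side's 40.287 N, so that mass slides down and the 13 kg mass slides up. Taking that direction as positive, Newton's second law for the whole system gives 56.694 − 40.287 = (13 + 9) a, so a = 16.407 / 22 = 0.7458 m/s².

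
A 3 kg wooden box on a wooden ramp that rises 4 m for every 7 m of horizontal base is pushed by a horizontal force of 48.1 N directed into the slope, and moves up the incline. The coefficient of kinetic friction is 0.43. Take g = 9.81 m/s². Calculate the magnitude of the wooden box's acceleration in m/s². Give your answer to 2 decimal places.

1.97 m/s²

The horizontal push has components F cos 29.74° = 48.1 × 0.8682 = 41.760 N up the incline and F sin 29.74° = 48.1 × 0.4961 = 23.862 N pressing into the surface.
The normal force is therefore N = mg cos 29.74° + F sin 29.74° = 25.551 + 23.862 = 49.413 N, and kinetic friction down the slope is μN = 0.43 × 49.413 = 21.248 N.
Along the incline: F cos 29.74° − mg sin 29.74° − μN = ma, so 41.760 − 14.600 − 21.248 = 3 a, giving a = 1.9707 m/s².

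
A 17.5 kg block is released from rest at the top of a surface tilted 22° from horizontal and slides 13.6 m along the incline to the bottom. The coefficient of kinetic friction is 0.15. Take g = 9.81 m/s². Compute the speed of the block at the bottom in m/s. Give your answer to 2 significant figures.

The weight component along the incline is mg sin 22° = 64.311 N and the normal force is N = mg cos 22° = 159.174 N.
Friction up the slope is f = μN = 0.15 × 159.174 = 23.876 N, so the net downslope force is 64.311 − 23.876 = 40.435 N and a = 40.435 / 17.5 = 2.3106 m/s².
Starting from rest over a distance of 13.6 m, v² = 2aL = 2 × 2.3106 × 13.6 = 62.8483, so v = 7.9277 m/s.

7.9 m/s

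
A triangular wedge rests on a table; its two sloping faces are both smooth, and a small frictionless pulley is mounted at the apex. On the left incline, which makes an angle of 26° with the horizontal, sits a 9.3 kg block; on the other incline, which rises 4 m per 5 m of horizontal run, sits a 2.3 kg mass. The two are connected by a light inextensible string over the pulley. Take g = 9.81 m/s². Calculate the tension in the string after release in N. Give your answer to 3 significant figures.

Resolve each weight along its own incline: the 9.3 kg mass has component 9.3 × 9.81 × sin 26° = 39.994 N down its slope, and the 2.3 kg mass has 2.3 × 9.81 × sin 38.66° = 14.095 N down its slope.
The 9.3 kg side's 39.994 N exceeds the other side's 14.095 N, so that mass slides down and the 2.3 kg mass slides up. Taking that direction as positive, Newton's second law for the whole system gives 39.994 − 14.095 = (9.3 + 2.3) a, so a = 25.899 / 11.6 = 2.2327 m/s².
For the 2.3 kg mass (up-slope positive): T − 14.095 = 2.3 × 2.2327, so T = 19.230 N.

19.2 N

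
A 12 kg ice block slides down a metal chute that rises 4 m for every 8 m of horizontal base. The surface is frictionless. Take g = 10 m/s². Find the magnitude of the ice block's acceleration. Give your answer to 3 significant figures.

Resolving the weight along the incline: the component pulling the ice block down the slope is mg sin 26.57° = 12 × 10 × 0.4472 = 53.664 N, and the normal force is N = mg cos 26.57° = 12 × 10 × 0.8944 = 107.328 N.
With no friction the net force along the incline is 53.664 N, so a = g sin 26.57° = 53.664 / 12 = 4.4720 m/s².

4.47 m/s²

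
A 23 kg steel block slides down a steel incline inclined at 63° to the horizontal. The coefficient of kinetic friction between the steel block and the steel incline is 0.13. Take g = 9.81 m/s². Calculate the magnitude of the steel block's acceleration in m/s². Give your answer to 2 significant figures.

8.2 m/s²

Resolving the weight along the incline: the component pulling the steel block down the slope is mg sin 63° = 23 × 9.81 × 0.8910 = 201.036 N, and the normal force is N = mg cos 63° = 23 × 9.81 × 0.4540 = 102.436 N.
Kinetic friction acts up the slope with magnitude f = μN = 0.13 × 102.436 = 13.317 N.
Net force along the incline is 201.036 − 13.317 = 187.719 N, so a = 187.719 / 23 = 8.1617 m/s².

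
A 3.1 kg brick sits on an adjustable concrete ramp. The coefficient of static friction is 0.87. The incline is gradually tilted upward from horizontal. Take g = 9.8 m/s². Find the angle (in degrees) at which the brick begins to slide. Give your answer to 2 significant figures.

At the threshold of sliding, static friction is at its maximum μ_s N and exactly balances the weight component along the incline: mg sin θ = μ_s mg cos θ.
Hence tan θ = μ_s = 0.87, so θ = arctan(0.87) = 41.0233°.

41°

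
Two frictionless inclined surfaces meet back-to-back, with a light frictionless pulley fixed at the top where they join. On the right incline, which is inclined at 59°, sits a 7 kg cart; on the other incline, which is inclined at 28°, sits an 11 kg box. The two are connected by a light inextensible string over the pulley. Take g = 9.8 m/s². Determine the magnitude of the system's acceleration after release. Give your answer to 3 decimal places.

0.455 m/s²

Resolve each weight along its own incline: the 7 kg mass has component 7 × 9.8 × sin 59° = 58.802 N down its slope, and the 11 kg mass has 11 × 9.8 × sin 28° = 50.609 N down its slope.
The 7 kg side's 58.802 N exceeds the other side's 50.609 N, so that mass slides down and the 11 kg mass slides up. Taking that direction as positive, Newton's second law for the whole system gives 58.802 − 50.609 = (7 + 11) a, so a = 8.193 / 18 = 0.4552 m/s².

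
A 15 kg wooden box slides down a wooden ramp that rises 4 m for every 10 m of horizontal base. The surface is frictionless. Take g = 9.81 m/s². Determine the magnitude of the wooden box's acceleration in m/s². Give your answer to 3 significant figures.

3.64 m/s²

Resolving the weight along the incline: the component pulling the wooden box down the slope is mg sin 21.80° = 15 × 9.81 × 0.3714 = 54.652 N, and the normal force is N = mg cos 21.80° = 15 × 9.81 × 0.9285 = 136.629 N.
With no friction the net force along the incline is 54.652 N, so a = g sin 21.80° = 54.652 / 15 = 3.6435 m/s².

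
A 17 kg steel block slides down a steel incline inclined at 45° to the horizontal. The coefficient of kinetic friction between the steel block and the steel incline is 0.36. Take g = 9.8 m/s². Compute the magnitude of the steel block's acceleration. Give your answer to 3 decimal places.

Resolving the weight along the incline: the component pulling the steel block down the slope is mg sin 45° = 17 × 9.8 × 0.7071 = 117.803 N, and the normal force is N = mg cos 45° = 17 × 9.8 × 0.7071 = 117.803 N.
Kinetic friction acts up the slope with magnitude f = μN = 0.36 × 117.803 = 42.409 N.
Net force along the incline is 117.803 − 42.409 = 75.394 N, so a = 75.394 / 17 = 4.4349 m/s².

4.435 m/s²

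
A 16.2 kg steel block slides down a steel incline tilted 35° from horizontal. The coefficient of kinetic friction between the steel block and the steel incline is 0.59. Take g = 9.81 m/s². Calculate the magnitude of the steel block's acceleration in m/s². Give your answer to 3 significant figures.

0.886 m/s²

Resolving the weight along the incline: the component pulling the steel block down the slope is mg sin 35° = 16.2 × 9.81 × 0.5736 = 91.158 N, and the normal force is N = mg cos 35° = 16.2 × 9.81 × 0.8192 = 130.189 N.
Kinetic friction acts up the slope with magnitude f = μN = 0.59 × 130.189 = 76.812 N.
Net force along the incline is 91.158 − 76.812 = 14.346 N, so a = 14.346 / 16.2 = 0.8856 m/s².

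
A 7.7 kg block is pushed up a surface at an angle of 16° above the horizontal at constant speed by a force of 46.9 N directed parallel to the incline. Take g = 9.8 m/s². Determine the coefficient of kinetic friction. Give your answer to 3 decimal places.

At constant speed ΣF = 0 along the incline. The applied 46.9 N acts up the slope; the weight component mg sin 16° = 20.800 N and kinetic friction μN both act down the slope.
So 46.9 = 20.800 + μ × 72.537, giving μ = (46.9 − 20.800) / 72.537 = 0.3598.

0.360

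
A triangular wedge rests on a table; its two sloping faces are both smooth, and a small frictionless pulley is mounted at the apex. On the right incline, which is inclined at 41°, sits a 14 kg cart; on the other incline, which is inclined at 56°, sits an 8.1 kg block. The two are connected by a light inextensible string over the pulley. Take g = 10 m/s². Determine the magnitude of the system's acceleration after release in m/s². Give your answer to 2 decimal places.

1.12 m/s²

Resolve each weight along its own incline: the 14 kg mass has component 14 × 10 × sin 41° = 91.848 N down its slope, and the 8.1 kg mass has 8.1 × 10 × sin 56° = 67.152 N down its slope.
The 14 kg side's 91.848 N exceeds the other side's 67.152 N, so that mass slides down and the 8.1 kg mass slides up. Taking that direction as positive, Newton's second law for the whole system gives 91.848 − 67.152 = (14 + 8.1) a, so a = 24.696 / 22.1 = 1.1175 m/s².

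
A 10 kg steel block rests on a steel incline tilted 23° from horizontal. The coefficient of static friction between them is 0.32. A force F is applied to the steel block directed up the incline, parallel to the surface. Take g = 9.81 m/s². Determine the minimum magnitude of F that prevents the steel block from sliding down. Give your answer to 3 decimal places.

The normal force is N = mg cos 23° = 90.302 N. With F at its minimum the steel block is on the verge of sliding down, so static friction is at its maximum μ_s N = 0.32 × 90.302 = 28.897 N and acts up the slope.
Equilibrium along the incline: F + μ_s N = mg sin 23°, so F = 38.331 − 28.897 = 9.434 N.

9.434 N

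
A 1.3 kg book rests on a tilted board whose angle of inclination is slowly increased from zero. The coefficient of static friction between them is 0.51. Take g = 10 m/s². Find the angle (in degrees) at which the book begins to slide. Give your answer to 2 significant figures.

At the threshold of sliding, static friction is at its maximum μ_s N and exactly balances the weight component along the incline: mg sin θ = μ_s mg cos θ.
Hence tan θ = μ_s = 0.51, so θ = arctan(0.51) = 27.0216°.

27°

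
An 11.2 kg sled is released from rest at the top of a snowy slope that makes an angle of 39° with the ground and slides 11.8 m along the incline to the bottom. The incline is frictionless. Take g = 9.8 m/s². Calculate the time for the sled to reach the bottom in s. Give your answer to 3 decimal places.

1.956 s

The weight component along the incline is mg sin 39° = 69.074 N and the normal force is N = mg cos 39° = 85.300 N.
With no friction, a = g sin 39° = 6.1673 m/s².
Starting from rest, L = ½at², so t = √(2L/a) = √(2 × 11.8 / 6.1673) = 1.9562 s.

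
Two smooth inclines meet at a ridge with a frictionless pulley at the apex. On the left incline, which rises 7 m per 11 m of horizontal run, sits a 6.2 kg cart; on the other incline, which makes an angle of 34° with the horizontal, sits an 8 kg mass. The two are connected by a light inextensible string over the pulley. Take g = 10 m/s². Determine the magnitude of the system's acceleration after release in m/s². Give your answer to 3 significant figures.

0.806 m/s²

Resolve each weight along its own incline: the 6.2 kg mass has component 6.2 × 10 × sin 32.47° = 33.286 N down its slope, and the 8 kg mass has 8 × 10 × sin 34° = 44.735 N down its slope.
The 8 kg side's 44.735 N exceeds the other side's 33.286 N, so that mass slides down and the 6.2 kg mass slides up. Taking that direction as positive, Newton's second law for the whole system gives 44.735 − 33.286 = (6.2 + 8) a, so a = 11.449 / 14.2 = 0.8063 m/s².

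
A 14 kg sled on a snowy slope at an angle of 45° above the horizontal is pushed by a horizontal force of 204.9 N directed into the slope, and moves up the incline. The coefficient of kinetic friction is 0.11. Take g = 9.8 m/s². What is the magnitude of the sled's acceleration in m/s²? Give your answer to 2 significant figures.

The horizontal push has components F cos 45° = 204.9 × 0.7071 = 144.885 N up the incline and F sin 45° = 204.9 × 0.7071 = 144.885 N pressing into the surface.
The normal force is therefore N = mg cos 45° + F sin 45° = 97.014 + 144.885 = 241.899 N, and kinetic friction down the slope is μN = 0.11 × 241.899 = 26.609 N.
Along the incline: F cos 45° − mg sin 45° − μN = ma, so 144.885 − 97.014 − 26.609 = 14 a, giving a = 1.5187 m/s².

1.5 m/s²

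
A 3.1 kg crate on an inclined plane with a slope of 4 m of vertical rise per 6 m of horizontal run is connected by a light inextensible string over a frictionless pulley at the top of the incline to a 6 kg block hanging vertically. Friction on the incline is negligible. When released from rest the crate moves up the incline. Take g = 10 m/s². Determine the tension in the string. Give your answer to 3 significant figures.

For the crate on the incline: the weight component along the slope is m₁g sin 33.69° = 3.1 × 10 × 0.5547 = 17.196 N and the normal force is N = m₁g cos 33.69° = 25.794 N.
Newton's second law for the crate (up-slope positive): T − 17.196 = 3.1 a. For the hanging block (downward positive): 6 × 10 − T = 6 a.
Adding the two equations eliminates T: 42.804 = 9.1 a, so a = 4.7037 m/s².
Then from the hanging block's equation, T = 6 × (10 − 4.7037) = 31.778 N.

31.8 N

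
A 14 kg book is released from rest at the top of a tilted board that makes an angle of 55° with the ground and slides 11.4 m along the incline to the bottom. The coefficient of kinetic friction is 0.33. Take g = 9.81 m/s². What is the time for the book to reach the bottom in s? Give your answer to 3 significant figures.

1.92 s

The weight component along the incline is mg sin 55° = 112.502 N and the normal force is N = mg cos 55° = 78.775 N.
Friction up the slope is f = μN = 0.33 × 78.775 = 25.996 N, so the net downslope force is 112.502 − 25.996 = 86.506 N and a = 86.506 / 14 = 6.1790 m/s².
Starting from rest, L = ½at², so t = √(2L/a) = √(2 × 11.4 / 6.1790) = 1.9209 s.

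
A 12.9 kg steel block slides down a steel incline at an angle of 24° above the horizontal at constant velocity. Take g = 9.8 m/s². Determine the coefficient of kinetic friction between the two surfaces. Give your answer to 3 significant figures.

0.445

At constant velocity the net force along the incline is zero: mg sin 24° = μ mg cos 24°.
So μ = tan 24° = 0.4067 / 0.9135 = 0.4452.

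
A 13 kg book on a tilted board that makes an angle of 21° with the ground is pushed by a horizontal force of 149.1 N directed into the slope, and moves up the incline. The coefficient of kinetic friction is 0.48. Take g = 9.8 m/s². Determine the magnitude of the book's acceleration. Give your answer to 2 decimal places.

The horizontal push has components F cos 21° = 149.1 × 0.9336 = 139.200 N up the incline and F sin 21° = 149.1 × 0.3584 = 53.437 N pressing into the surface.
The normal force is therefore N = mg cos 21° + F sin 21° = 118.941 + 53.437 = 172.378 N, and kinetic friction down the slope is μN = 0.48 × 172.378 = 82.741 N.
Along the incline: F cos 21° − mg sin 21° − μN = ma, so 139.200 − 45.660 − 82.741 = 13 a, giving a = 0.8307 m/s².

0.83 m/s²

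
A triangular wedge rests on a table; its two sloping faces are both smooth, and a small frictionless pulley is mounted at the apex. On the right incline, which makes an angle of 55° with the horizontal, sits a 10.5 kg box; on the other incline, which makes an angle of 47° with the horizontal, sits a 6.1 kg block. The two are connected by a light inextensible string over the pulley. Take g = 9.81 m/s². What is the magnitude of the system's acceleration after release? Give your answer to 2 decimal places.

Resolve each weight along its own incline: the 10.5 kg mass has component 10.5 × 9.81 × sin 55° = 84.377 N down its slope, and the 6.1 kg mass has 6.1 × 9.81 × sin 47° = 43.765 N down its slope.
The 10.5 kg side's 84.377 N exceeds the other side's 43.765 N, so that mass slides down and the 6.1 kg mass slides up. Taking that direction as positive, Newton's second law for the whole system gives 84.377 − 43.765 = (10.5 + 6.1) a, so a = 40.612 / 16.6 = 2.4465 m/s².

2.45 m/s²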